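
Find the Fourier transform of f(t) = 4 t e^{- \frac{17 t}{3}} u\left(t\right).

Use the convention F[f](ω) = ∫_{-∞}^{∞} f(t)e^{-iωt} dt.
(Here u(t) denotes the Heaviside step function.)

F(ω) = \frac{36}{\left(3 i \omega + 17\right)^{2}}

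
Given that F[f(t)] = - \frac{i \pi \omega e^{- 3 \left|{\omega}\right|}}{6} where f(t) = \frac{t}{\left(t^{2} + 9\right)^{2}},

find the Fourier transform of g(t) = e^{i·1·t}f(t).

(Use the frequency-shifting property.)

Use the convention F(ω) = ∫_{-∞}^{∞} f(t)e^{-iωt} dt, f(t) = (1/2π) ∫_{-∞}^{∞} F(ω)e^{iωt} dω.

F[g](ω) = \frac{i \pi \left(1 - \omega\right) e^{- 3 \left|{\omega - 1}\right|}}{6}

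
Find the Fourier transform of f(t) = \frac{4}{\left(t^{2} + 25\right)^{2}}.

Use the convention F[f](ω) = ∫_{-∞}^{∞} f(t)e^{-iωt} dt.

F(ω) = \frac{2 \pi \left(5 \left|{\omega}\right| + 1\right) e^{- 5 \left|{\omega}\right|}}{125}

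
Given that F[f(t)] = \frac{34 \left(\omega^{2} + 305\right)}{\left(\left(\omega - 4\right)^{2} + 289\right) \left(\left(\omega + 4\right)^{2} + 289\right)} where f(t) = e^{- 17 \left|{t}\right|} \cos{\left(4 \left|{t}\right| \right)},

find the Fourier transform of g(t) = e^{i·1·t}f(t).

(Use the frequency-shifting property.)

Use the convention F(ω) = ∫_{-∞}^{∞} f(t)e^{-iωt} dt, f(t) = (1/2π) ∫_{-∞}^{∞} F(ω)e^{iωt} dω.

F[g](ω) = \frac{34 \left(\left(\omega - 1\right)^{2} + 305\right)}{\left(\left(\omega - 5\right)^{2} + 289\right) \left(\left(\omega + 3\right)^{2} + 289\right)}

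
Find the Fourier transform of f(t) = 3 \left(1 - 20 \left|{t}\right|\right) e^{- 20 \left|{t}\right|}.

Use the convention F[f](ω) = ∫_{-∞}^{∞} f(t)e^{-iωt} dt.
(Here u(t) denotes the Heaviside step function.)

F(ω) = \frac{240 \omega^{2}}{\left(\omega^{2} + 400\right)^{2}}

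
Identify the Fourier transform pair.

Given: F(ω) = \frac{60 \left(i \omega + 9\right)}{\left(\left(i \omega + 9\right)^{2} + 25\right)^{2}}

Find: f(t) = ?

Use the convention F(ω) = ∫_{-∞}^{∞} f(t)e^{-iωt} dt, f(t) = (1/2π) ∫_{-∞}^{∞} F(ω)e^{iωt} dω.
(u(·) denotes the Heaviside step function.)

f(t) = 6 t e^{- 9 t} \sin{\left(5 t \right)} u\left(t\right)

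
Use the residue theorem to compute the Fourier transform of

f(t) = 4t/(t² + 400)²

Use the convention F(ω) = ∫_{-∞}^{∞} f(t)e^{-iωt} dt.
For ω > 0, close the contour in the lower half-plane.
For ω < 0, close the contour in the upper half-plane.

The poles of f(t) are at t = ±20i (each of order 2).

Let g(z) = f(z)e^{-iωz}; for large |z| the factor e^{-iωz} decays in the lower half-plane when ω > 0 and in the upper half-plane when ω < 0.

Case ω > 0 (lower half-plane, clockwise contour ⇒ F(ω) = -2πi·ΣRes):
  Res_{z = - 20 i} g(z) = \frac{\omega e^{- 20 \omega}}{20} (pole of order 2)
  F(ω) = -2πi·ΣRes = - \frac{i \pi \omega e^{- 20 \omega}}{10}

Case ω < 0 (upper half-plane, counterclockwise contour ⇒ F(ω) = +2πi·ΣRes):
  Res_{z = 20 i} g(z) = - \frac{\omega e^{20 \omega}}{20} (pole of order 2)
  F(ω) = 2πi·ΣRes = - \frac{i \pi \omega e^{20 \omega}}{10}

Both cases combine into a single formula in |ω|:

F(ω) = - \frac{i \pi \omega e^{- 20 \left|{\omega}\right|}}{10}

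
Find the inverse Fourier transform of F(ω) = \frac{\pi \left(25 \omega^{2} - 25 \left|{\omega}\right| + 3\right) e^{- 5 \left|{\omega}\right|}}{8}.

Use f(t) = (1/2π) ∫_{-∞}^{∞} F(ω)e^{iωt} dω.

f(t) = \frac{5 t^{4}}{\left(t^{2} + 25\right)^{3}}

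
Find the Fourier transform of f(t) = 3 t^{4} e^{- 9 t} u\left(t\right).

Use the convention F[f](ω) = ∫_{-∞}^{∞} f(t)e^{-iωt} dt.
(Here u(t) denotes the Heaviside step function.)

F(ω) = \frac{72}{\left(i \omega + 9\right)^{5}}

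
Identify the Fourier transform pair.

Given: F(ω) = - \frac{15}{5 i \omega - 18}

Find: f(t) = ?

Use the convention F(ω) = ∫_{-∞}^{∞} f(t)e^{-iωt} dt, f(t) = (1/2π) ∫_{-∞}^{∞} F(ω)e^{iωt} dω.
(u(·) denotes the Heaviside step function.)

f(t) = 3 e^{\frac{18 t}{5}} u\left(- t\right)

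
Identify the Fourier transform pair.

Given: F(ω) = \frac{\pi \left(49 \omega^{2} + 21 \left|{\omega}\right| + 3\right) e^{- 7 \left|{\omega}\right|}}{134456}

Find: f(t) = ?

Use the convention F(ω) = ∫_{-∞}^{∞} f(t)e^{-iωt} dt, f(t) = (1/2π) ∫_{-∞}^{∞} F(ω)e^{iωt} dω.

f(t) = \frac{1}{\left(t^{2} + 49\right)^{3}}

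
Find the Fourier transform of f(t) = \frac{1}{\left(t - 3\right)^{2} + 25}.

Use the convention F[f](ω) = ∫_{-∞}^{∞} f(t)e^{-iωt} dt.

F(ω) = \frac{\pi e^{- 3 i \omega - 5 \left|{\omega}\right|}}{5}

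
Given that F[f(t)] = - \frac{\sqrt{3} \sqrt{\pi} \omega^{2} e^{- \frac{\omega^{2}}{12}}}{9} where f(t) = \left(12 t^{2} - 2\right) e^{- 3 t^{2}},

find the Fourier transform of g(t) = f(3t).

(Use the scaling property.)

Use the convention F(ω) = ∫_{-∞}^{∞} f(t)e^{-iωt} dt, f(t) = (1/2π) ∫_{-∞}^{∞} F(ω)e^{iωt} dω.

F[g](ω) = - \frac{\sqrt{3} \sqrt{\pi} \omega^{2} e^{- \frac{\omega^{2}}{108}}}{243}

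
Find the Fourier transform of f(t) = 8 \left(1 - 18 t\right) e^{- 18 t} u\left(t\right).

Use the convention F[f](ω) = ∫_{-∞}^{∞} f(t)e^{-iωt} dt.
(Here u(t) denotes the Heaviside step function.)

F(ω) = \frac{8 i \omega}{- \omega^{2} + 36 i \omega + 324}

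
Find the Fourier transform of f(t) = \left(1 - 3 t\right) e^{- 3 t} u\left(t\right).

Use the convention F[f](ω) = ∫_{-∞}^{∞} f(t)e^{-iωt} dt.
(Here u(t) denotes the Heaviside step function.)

F(ω) = \frac{i \omega}{- \omega^{2} + 6 i \omega + 9}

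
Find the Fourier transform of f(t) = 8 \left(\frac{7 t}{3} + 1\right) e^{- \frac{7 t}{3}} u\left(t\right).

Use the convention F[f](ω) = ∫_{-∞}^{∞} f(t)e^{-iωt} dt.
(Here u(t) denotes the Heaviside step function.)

F(ω) = \frac{24 \left(- 3 i \omega - 14\right)}{9 \omega^{2} - 42 i \omega - 49}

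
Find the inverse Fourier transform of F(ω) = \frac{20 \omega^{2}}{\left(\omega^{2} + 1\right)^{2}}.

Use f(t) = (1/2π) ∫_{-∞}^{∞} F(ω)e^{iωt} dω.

f(t) = 5 \left(1 - \left|{t}\right|\right) e^{- \left|{t}\right|}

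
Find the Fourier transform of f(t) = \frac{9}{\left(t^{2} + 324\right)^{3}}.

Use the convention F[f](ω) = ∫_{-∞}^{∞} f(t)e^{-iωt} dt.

F(ω) = \frac{\pi \left(108 \omega^{2} + 18 \left|{\omega}\right| + 1\right) e^{- 18 \left|{\omega}\right|}}{559872}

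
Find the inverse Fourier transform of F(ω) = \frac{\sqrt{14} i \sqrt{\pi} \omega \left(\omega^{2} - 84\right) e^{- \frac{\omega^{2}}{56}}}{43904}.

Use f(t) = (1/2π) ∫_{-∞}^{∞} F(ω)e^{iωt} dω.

f(t) = 7 t^{3} e^{- 14 t^{2}}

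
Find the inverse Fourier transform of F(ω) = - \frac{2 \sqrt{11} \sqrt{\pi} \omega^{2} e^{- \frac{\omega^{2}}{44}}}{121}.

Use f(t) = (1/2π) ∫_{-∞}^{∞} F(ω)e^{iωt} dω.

f(t) = 2 \left(44 t^{2} - 2\right) e^{- 11 t^{2}}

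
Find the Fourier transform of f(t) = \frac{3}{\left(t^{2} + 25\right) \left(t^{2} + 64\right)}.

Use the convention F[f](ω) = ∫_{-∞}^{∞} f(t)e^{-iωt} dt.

F(ω) = \frac{\pi \left(8 e^{3 \left|{\omega}\right|} - 5\right) e^{- 8 \left|{\omega}\right|}}{520}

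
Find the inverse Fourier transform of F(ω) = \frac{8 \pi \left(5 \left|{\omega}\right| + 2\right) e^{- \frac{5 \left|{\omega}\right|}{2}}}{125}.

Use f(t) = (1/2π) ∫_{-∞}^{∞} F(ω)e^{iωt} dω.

f(t) = \frac{4}{\left(t^{2} + \frac{25}{4}\right)^{2}}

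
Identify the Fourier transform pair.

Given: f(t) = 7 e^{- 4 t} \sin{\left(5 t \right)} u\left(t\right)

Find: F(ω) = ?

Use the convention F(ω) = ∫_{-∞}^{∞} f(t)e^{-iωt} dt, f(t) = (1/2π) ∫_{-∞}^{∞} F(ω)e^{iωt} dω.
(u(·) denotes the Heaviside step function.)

F(ω) = \frac{35}{\left(i \omega + 4\right)^{2} + 25}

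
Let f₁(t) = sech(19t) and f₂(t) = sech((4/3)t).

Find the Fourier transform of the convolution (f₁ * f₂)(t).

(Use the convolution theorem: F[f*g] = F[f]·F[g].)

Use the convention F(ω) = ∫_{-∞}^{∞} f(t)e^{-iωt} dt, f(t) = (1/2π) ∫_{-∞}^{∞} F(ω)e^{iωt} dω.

F[f₁*f₂](ω) = \frac{3 \pi^{2}}{76 \cosh{\left(\frac{\pi \omega}{38} \right)} \cosh{\left(\frac{3 \pi \omega}{8} \right)}}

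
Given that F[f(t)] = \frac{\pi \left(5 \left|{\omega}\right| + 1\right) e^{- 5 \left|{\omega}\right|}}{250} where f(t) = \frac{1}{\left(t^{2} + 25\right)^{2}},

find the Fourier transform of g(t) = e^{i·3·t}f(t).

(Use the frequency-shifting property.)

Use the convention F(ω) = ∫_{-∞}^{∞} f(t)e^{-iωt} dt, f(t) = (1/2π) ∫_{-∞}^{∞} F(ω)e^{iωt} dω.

F[g](ω) = \frac{\pi \left(5 \left|{\omega - 3}\right| + 1\right) e^{- 5 \left|{\omega - 3}\right|}}{250}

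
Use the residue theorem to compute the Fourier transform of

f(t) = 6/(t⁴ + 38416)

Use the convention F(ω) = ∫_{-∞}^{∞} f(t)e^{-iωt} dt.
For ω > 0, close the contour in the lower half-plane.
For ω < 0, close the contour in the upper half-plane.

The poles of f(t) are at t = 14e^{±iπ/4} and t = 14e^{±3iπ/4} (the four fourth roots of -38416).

Let g(z) = f(z)e^{-iωz}; for large |z| the factor e^{-iωz} decays in the lower half-plane when ω > 0 and in the upper half-plane when ω < 0.

Case ω > 0 (lower half-plane, clockwise contour ⇒ F(ω) = -2πi·ΣRes):
  Res_{z = - 7 \sqrt{2} - 7 \sqrt{2} i} g(z) = \frac{3 \sqrt{2} i \left(1 - i\right) e^{7 \sqrt{2} \omega \left(-1 + i\right)}}{10976}
  Res_{z = 7 \sqrt{2} - 7 \sqrt{2} i} g(z) = \frac{3 \sqrt{2} i \left(1 + i\right) e^{- 7 \sqrt{2} \omega \left(1 + i\right)}}{10976}
  F(ω) = -2πi·ΣRes = \frac{3 \sqrt{2} \pi \left(1 - i\right) \left(e^{14 \sqrt{2} i \omega} + i\right) e^{- 7 \sqrt{2} \omega \left(1 + i\right)}}{5488} = \frac{3 \pi e^{- 7 \sqrt{2} \omega} \sin{\left(7 \sqrt{2} \omega + \frac{\pi}{4} \right)}}{1372}

Case ω < 0 (upper half-plane, counterclockwise contour ⇒ F(ω) = +2πi·ΣRes):
  Res_{z = 7 \sqrt{2} + 7 \sqrt{2} i} g(z) = \frac{3 \sqrt{2} i \left(-1 + i\right) e^{7 \sqrt{2} \omega \left(1 - i\right)}}{10976}
  Res_{z = - 7 \sqrt{2} + 7 \sqrt{2} i} g(z) = \frac{3 \sqrt{2} \left(1 - i\right) e^{7 \sqrt{2} \omega \left(1 + i\right)}}{10976}
  F(ω) = 2πi·ΣRes = - \frac{3 \sqrt{2} i \pi \left(i \left(1 - i\right) e^{7 \sqrt{2} \omega \left(1 - i\right)} - \left(1 - i\right) e^{7 \sqrt{2} \omega \left(1 + i\right)}\right)}{5488} = \frac{3 \pi e^{7 \sqrt{2} \omega} \cos{\left(7 \sqrt{2} \omega + \frac{\pi}{4} \right)}}{1372}

Both cases combine into a single formula in |ω|:

F(ω) = \frac{3 \pi e^{- 7 \sqrt{2} \left|{\omega}\right|} \sin{\left(7 \sqrt{2} \left|{\omega}\right| + \frac{\pi}{4} \right)}}{1372}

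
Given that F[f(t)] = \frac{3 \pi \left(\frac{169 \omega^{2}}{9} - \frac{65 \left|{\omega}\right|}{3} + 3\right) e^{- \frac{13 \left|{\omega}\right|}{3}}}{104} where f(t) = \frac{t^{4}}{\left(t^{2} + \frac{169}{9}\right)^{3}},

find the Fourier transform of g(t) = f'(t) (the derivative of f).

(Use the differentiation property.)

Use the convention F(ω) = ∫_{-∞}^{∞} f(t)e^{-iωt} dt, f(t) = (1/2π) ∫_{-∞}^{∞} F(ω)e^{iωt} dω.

F[g](ω) = \frac{i \pi \omega \left(169 \omega^{2} - 195 \left|{\omega}\right| + 27\right) e^{- \frac{13 \left|{\omega}\right|}{3}}}{312}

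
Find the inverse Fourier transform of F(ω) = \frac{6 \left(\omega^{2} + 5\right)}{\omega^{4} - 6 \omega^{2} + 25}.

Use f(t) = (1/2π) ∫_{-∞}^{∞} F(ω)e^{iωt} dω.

f(t) = 3 e^{- \left|{t}\right|} \cos{\left(2 \left|{t}\right| \right)}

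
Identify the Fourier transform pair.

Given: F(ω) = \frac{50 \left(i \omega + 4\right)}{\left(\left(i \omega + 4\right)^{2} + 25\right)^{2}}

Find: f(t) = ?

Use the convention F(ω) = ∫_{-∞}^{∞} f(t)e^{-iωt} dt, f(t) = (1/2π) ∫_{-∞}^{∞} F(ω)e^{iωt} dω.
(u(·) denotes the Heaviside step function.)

f(t) = 5 t e^{- 4 t} \sin{\left(5 t \right)} u\left(t\right)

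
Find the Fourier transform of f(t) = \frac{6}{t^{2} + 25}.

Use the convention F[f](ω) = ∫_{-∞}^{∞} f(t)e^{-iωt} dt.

F(ω) = \frac{6 \pi e^{- 5 \left|{\omega}\right|}}{5}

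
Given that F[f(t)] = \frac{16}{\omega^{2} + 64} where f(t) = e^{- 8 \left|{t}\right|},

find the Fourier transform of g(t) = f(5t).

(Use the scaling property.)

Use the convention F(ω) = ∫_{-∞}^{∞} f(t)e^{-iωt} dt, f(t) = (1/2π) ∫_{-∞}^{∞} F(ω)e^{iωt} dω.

F[g](ω) = \frac{80}{\omega^{2} + 1600}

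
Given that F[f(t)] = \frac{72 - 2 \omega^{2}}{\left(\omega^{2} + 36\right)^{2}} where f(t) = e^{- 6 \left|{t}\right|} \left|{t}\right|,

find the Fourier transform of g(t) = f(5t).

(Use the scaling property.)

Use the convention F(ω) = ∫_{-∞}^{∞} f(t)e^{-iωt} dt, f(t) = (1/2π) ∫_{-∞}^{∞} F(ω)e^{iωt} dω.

F[g](ω) = \frac{10 \left(900 - \omega^{2}\right)}{\left(\omega^{2} + 900\right)^{2}}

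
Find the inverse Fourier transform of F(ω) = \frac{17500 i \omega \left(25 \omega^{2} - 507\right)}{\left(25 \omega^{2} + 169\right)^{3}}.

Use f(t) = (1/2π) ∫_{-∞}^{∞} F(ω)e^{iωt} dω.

f(t) = 7 t e^{- \frac{13 \left|{t}\right|}{5}} \left|{t}\right|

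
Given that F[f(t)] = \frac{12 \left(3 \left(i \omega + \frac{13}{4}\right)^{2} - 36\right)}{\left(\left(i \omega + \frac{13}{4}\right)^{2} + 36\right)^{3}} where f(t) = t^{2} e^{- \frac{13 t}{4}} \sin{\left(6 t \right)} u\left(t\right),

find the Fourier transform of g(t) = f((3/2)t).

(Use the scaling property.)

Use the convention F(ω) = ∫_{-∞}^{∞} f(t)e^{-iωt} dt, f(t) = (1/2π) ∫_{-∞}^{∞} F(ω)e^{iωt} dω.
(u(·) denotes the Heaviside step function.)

F[g](ω) = \frac{497664 \left(\left(8 i \omega + 39\right)^{2} - 1728\right)}{\left(\left(8 i \omega + 39\right)^{2} + 5184\right)^{3}}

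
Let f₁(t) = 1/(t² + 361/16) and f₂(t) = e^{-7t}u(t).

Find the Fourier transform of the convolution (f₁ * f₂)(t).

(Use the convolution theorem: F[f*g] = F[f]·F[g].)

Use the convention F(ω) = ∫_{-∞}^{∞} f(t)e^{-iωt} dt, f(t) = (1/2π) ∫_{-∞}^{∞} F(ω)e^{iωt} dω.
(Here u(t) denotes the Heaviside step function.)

F[f₁*f₂](ω) = \frac{4 \pi e^{- \frac{19 \left|{\omega}\right|}{4}}}{19 \left(i \omega + 7\right)}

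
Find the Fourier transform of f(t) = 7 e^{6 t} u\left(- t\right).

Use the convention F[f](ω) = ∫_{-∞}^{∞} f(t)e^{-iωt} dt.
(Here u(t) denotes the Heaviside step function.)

F(ω) = - \frac{7}{i \omega - 6}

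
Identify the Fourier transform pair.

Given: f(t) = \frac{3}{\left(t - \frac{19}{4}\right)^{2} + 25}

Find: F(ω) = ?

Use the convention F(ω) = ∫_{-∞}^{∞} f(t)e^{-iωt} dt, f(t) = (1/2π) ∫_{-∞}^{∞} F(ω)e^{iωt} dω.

F(ω) = \frac{3 \pi e^{- \frac{19 i \omega}{4} - 5 \left|{\omega}\right|}}{5}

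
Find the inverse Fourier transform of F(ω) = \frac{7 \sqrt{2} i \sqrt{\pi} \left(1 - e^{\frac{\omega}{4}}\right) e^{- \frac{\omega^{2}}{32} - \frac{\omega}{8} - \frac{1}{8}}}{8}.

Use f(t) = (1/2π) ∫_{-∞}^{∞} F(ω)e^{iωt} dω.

f(t) = 7 e^{- 8 t^{2}} \sin{\left(2 t \right)}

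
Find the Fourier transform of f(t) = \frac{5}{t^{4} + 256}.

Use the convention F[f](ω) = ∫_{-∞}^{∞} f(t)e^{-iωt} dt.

F(ω) = \frac{5 \pi e^{- 2 \sqrt{2} \left|{\omega}\right|} \sin{\left(2 \sqrt{2} \left|{\omega}\right| + \frac{\pi}{4} \right)}}{64}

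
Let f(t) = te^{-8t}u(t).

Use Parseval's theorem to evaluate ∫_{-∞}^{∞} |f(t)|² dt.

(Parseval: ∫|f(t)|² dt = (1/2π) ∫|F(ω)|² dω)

∫|f(t)|² dt = \frac{1}{2048}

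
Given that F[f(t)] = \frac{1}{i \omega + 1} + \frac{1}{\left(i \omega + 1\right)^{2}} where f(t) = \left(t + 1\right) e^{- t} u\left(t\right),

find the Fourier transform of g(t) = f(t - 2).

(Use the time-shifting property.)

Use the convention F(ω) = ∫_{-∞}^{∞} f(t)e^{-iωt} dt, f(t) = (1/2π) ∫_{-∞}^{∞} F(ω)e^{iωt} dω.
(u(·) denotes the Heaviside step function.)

F[g](ω) = \frac{\left(- i \omega - 2\right) e^{- 2 i \omega}}{\omega^{2} - 2 i \omega - 1}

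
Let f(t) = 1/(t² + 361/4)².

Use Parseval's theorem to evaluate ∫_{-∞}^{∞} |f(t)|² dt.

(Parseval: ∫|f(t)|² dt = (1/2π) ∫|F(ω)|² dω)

∫|f(t)|² dt = \frac{40 \pi}{893871739}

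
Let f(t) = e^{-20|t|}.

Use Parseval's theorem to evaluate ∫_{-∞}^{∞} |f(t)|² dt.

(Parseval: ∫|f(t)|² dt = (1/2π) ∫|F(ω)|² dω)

∫|f(t)|² dt = \frac{1}{20}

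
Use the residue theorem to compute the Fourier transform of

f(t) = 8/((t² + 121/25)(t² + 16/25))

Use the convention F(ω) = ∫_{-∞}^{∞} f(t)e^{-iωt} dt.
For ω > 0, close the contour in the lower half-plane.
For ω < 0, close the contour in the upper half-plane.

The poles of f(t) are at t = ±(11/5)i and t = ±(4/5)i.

Let g(z) = f(z)e^{-iωz}; for large |z| the factor e^{-iωz} decays in the lower half-plane when ω > 0 and in the upper half-plane when ω < 0.

Case ω > 0 (lower half-plane, clockwise contour ⇒ F(ω) = -2πi·ΣRes):
  Res_{z = - \frac{11 i}{5}} g(z) = - \frac{100 i e^{- \frac{11 \omega}{5}}}{231}
  Res_{z = - \frac{4 i}{5}} g(z) = \frac{25 i e^{- \frac{4 \omega}{5}}}{21}
  F(ω) = -2πi·ΣRes = \frac{50 \pi \left(11 e^{\frac{7 \omega}{5}} - 4\right) e^{- \frac{11 \omega}{5}}}{231}

Case ω < 0 (upper half-plane, counterclockwise contour ⇒ F(ω) = +2πi·ΣRes):
  Res_{z = \frac{11 i}{5}} g(z) = \frac{100 i e^{\frac{11 \omega}{5}}}{231}
  Res_{z = \frac{4 i}{5}} g(z) = - \frac{25 i e^{\frac{4 \omega}{5}}}{21}
  F(ω) = 2πi·ΣRes = \frac{50 \pi \left(11 - 4 e^{\frac{7 \omega}{5}}\right) e^{\frac{4 \omega}{5}}}{231}

Both cases combine into a single formula in |ω|:

F(ω) = \frac{50 \pi \left(11 e^{\frac{7 \left|{\omega}\right|}{5}} - 4\right) e^{- \frac{11 \left|{\omega}\right|}{5}}}{231}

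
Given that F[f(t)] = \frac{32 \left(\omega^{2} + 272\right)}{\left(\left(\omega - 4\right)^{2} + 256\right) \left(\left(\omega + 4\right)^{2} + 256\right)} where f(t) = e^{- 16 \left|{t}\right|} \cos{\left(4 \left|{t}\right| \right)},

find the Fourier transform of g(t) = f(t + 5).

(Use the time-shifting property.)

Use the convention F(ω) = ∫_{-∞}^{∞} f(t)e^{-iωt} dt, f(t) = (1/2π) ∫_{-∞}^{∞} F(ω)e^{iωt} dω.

F[g](ω) = \frac{32 \left(\omega^{2} + 272\right) e^{5 i \omega}}{\omega^{4} + 480 \omega^{2} + 73984}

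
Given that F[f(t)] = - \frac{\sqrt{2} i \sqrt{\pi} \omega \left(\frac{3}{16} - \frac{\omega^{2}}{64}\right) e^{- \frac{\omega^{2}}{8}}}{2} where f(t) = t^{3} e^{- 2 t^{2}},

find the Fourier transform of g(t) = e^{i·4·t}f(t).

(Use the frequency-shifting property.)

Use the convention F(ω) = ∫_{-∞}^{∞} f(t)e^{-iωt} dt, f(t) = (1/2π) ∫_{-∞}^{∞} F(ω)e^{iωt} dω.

F[g](ω) = \frac{\sqrt{2} i \sqrt{\pi} \left(\omega - 4\right) \left(\left(\omega - 4\right)^{2} - 12\right) e^{- \frac{\left(\omega - 4\right)^{2}}{8}}}{128}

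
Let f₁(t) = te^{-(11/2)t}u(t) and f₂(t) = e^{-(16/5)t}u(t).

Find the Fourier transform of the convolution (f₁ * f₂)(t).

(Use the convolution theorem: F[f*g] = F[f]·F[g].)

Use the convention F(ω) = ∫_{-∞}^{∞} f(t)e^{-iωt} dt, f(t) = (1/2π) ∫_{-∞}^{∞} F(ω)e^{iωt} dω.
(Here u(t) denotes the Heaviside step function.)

F[f₁*f₂](ω) = \frac{20}{\left(2 i \omega + 11\right)^{2} \left(5 i \omega + 16\right)}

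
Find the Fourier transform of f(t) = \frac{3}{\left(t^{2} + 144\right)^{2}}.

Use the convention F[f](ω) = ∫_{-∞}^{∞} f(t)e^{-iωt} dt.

F(ω) = \frac{\pi \left(12 \left|{\omega}\right| + 1\right) e^{- 12 \left|{\omega}\right|}}{1152}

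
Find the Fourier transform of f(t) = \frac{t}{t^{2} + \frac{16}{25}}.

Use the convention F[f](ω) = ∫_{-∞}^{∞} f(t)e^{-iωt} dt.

F(ω) = - i \pi e^{- \frac{4 \left|{\omega}\right|}{5}} \operatorname{sign}{\left(\omega \right)}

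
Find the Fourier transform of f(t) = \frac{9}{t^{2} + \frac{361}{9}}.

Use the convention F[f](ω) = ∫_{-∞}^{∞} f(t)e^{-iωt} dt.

F(ω) = \frac{27 \pi e^{- \frac{19 \left|{\omega}\right|}{3}}}{19}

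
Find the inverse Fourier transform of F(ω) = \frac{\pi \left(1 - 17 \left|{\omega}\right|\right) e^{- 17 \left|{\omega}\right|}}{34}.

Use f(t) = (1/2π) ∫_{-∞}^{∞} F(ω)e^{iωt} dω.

f(t) = \frac{t^{2}}{\left(t^{2} + 289\right)^{2}}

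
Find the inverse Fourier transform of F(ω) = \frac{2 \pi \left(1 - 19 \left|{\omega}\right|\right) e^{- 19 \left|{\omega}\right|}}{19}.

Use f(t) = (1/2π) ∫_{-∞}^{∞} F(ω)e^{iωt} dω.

f(t) = \frac{4 t^{2}}{\left(t^{2} + 361\right)^{2}}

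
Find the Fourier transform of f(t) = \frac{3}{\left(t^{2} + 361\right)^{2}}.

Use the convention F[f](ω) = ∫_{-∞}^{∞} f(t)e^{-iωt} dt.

F(ω) = \frac{3 \pi \left(19 \left|{\omega}\right| + 1\right) e^{- 19 \left|{\omega}\right|}}{13718}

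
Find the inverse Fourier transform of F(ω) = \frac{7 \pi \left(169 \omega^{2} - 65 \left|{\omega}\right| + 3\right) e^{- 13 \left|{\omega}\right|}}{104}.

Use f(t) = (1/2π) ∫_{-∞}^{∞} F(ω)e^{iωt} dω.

f(t) = \frac{7 t^{4}}{\left(t^{2} + 169\right)^{3}}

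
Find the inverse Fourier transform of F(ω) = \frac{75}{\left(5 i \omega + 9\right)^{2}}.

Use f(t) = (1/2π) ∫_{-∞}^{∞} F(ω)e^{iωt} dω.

f(t) = 3 t e^{- \frac{9 t}{5}} u\left(t\right)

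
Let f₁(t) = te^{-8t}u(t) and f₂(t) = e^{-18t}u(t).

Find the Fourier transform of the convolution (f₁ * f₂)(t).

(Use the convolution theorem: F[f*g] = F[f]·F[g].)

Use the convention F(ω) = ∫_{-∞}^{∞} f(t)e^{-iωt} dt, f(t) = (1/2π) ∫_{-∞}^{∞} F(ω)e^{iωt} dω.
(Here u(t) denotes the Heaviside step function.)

F[f₁*f₂](ω) = \frac{1}{\left(i \omega + 8\right)^{2} \left(i \omega + 18\right)}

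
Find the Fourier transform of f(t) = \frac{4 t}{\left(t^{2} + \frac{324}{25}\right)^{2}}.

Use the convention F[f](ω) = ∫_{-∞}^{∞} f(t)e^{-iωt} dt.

F(ω) = - \frac{5 i \pi \omega e^{- \frac{18 \left|{\omega}\right|}{5}}}{9}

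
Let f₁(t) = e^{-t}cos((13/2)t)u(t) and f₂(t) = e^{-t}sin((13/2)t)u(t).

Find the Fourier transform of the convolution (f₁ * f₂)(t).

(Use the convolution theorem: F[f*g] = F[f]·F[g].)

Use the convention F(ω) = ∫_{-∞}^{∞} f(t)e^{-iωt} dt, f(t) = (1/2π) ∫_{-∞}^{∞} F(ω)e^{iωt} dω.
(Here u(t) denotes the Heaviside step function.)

F[f₁*f₂](ω) = \frac{104 \left(i \omega + 1\right)}{\left(4 \left(i \omega + 1\right)^{2} + 169\right)^{2}}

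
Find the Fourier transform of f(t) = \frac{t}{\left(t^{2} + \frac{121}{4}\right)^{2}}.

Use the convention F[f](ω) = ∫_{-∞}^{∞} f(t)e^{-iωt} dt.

F(ω) = - \frac{i \pi \omega e^{- \frac{11 \left|{\omega}\right|}{2}}}{11}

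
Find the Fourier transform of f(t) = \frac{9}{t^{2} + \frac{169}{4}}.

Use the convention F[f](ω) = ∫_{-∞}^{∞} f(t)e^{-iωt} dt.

F(ω) = \frac{18 \pi e^{- \frac{13 \left|{\omega}\right|}{2}}}{13}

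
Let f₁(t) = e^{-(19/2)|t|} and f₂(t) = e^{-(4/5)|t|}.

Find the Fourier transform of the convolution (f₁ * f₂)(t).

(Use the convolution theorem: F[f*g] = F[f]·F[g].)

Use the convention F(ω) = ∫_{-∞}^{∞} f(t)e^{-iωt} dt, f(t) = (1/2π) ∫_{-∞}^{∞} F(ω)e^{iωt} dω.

F[f₁*f₂](ω) = \frac{3040}{100 \omega^{4} + 9089 \omega^{2} + 5776}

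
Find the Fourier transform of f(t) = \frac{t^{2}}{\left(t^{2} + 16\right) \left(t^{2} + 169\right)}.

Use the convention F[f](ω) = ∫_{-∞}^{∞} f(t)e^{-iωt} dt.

F(ω) = \frac{\pi \left(13 - 4 e^{9 \left|{\omega}\right|}\right) e^{- 13 \left|{\omega}\right|}}{153}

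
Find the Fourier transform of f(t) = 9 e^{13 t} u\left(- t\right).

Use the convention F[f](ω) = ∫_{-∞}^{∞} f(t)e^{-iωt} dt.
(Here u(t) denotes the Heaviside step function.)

F(ω) = - \frac{9}{i \omega - 13}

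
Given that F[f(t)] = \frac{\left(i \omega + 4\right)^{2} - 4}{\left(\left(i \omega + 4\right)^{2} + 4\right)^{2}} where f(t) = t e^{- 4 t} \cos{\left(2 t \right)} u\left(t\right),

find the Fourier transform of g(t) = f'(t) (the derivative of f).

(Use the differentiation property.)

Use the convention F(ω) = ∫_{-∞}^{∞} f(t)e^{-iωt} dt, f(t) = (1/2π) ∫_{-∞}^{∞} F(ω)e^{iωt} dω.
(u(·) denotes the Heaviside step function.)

F[g](ω) = \frac{i \omega \left(\left(i \omega + 4\right)^{2} - 4\right)}{\left(\left(i \omega + 4\right)^{2} + 4\right)^{2}}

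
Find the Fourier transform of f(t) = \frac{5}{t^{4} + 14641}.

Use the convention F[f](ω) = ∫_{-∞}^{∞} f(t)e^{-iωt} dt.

F(ω) = \frac{5 \pi e^{- \frac{11 \sqrt{2} \left|{\omega}\right|}{2}} \sin{\left(\frac{11 \sqrt{2} \left|{\omega}\right|}{2} + \frac{\pi}{4} \right)}}{1331}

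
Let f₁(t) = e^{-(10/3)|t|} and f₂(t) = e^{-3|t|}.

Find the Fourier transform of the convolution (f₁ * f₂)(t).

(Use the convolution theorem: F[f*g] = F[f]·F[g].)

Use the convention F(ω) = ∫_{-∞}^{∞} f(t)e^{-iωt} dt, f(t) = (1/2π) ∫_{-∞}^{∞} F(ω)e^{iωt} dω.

F[f₁*f₂](ω) = \frac{360}{\left(\omega^{2} + 9\right) \left(9 \omega^{2} + 100\right)}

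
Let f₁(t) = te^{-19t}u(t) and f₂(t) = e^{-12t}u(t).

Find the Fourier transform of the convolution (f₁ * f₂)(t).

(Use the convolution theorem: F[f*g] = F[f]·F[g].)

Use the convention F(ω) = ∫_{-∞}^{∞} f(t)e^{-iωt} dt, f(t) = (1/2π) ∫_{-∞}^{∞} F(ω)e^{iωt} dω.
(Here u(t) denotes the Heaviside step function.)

F[f₁*f₂](ω) = \frac{1}{\left(i \omega + 12\right) \left(i \omega + 19\right)^{2}}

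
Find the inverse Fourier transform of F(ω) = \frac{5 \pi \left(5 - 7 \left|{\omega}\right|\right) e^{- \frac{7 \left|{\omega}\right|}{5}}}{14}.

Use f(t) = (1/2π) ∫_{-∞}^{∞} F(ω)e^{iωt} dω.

f(t) = \frac{5 t^{2}}{\left(t^{2} + \frac{49}{25}\right)^{2}}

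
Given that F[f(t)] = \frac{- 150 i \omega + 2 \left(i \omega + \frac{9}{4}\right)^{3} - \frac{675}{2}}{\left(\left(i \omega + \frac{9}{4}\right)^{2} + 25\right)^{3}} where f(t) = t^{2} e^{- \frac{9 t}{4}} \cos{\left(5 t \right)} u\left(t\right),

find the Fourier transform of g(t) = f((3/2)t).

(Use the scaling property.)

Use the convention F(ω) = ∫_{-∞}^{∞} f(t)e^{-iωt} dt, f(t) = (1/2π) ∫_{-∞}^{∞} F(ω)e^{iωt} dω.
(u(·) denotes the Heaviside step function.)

F[g](ω) = \frac{2304 \left(- 86400 i \omega + \left(8 i \omega + 27\right)^{3} - 291600\right)}{\left(\left(8 i \omega + 27\right)^{2} + 3600\right)^{3}}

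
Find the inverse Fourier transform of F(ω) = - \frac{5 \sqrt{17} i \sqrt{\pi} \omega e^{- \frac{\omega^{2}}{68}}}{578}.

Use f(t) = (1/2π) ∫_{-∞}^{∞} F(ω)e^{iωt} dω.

f(t) = 5 t e^{- 17 t^{2}}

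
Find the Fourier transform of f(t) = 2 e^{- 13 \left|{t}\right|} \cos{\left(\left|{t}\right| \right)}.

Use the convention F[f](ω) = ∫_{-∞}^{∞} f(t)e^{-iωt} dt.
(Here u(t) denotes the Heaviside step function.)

F(ω) = \frac{52 \left(\omega^{2} + 170\right)}{\omega^{4} + 336 \omega^{2} + 28900}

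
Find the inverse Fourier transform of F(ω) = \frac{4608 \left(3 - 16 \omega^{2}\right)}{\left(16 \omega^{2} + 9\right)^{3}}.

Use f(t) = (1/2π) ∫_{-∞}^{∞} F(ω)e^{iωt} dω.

f(t) = 2 t^{2} e^{- \frac{3 \left|{t}\right|}{4}}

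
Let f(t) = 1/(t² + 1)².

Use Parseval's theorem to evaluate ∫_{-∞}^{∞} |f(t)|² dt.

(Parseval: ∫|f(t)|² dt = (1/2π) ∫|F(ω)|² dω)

∫|f(t)|² dt = \frac{5 \pi}{16}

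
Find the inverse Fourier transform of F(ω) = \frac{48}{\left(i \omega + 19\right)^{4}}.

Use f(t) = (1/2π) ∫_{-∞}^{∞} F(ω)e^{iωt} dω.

f(t) = 8 t^{3} e^{- 19 t} u\left(t\right)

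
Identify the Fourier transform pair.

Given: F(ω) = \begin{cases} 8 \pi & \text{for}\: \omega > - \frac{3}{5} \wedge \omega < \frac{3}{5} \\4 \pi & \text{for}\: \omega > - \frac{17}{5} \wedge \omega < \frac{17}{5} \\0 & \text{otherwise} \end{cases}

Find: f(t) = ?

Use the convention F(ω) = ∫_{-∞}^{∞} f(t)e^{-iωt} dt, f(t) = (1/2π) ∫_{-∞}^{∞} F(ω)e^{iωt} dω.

f(t) = \frac{8 \sin{\left(2 t \right)} \cos{\left(\frac{7 t}{5} \right)}}{t}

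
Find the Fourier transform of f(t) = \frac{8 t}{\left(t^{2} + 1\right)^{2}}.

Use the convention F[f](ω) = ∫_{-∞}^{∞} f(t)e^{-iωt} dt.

F(ω) = - 4 i \pi \omega e^{- \left|{\omega}\right|}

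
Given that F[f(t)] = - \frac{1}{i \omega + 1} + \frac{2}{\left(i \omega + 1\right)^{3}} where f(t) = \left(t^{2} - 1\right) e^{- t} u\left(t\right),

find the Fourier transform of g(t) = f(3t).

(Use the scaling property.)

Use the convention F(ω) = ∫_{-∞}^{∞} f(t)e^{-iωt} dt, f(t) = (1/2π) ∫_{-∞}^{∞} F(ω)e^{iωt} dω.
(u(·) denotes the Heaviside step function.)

F[g](ω) = \frac{18 i \omega - \left(i \omega + 3\right)^{3} + 54}{\left(i \omega + 3\right)^{4}}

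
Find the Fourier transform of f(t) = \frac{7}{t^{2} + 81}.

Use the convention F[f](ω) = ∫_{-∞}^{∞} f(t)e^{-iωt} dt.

F(ω) = \frac{7 \pi e^{- 9 \left|{\omega}\right|}}{9}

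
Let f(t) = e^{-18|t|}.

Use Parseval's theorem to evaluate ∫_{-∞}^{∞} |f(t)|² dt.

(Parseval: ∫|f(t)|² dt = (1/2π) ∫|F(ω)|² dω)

∫|f(t)|² dt = \frac{1}{18}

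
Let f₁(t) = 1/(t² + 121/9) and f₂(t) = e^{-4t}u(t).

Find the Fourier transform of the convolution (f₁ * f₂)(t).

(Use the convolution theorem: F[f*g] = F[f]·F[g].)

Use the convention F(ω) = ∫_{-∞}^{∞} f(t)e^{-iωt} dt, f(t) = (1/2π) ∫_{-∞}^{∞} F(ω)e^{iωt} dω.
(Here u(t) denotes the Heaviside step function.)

F[f₁*f₂](ω) = \frac{3 \pi e^{- \frac{11 \left|{\omega}\right|}{3}}}{11 \left(i \omega + 4\right)}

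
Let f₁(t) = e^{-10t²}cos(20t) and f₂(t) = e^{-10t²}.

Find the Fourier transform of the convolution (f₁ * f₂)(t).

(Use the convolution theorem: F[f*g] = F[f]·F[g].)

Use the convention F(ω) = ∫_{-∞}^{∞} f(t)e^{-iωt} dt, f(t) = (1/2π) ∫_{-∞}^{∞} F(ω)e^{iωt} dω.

F[f₁*f₂](ω) = \frac{\pi e^{- \frac{\omega^{2}}{20} - 10} \cosh{\left(\omega \right)}}{10}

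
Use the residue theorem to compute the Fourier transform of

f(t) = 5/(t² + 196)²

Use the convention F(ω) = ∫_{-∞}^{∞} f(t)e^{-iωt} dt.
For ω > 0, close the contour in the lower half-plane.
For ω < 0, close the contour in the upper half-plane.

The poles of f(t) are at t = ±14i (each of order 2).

Let g(z) = f(z)e^{-iωz}; for large |z| the factor e^{-iωz} decays in the lower half-plane when ω > 0 and in the upper half-plane when ω < 0.

Case ω > 0 (lower half-plane, clockwise contour ⇒ F(ω) = -2πi·ΣRes):
  Res_{z = - 14 i} g(z) = \frac{5 i \left(14 \omega + 1\right) e^{- 14 \omega}}{10976} (pole of order 2)
  F(ω) = -2πi·ΣRes = \frac{5 \pi \left(14 \omega + 1\right) e^{- 14 \omega}}{5488}

Case ω < 0 (upper half-plane, counterclockwise contour ⇒ F(ω) = +2πi·ΣRes):
  Res_{z = 14 i} g(z) = \frac{5 i \left(14 \omega - 1\right) e^{14 \omega}}{10976} (pole of order 2)
  F(ω) = 2πi·ΣRes = \frac{5 \pi \left(1 - 14 \omega\right) e^{14 \omega}}{5488}

Both cases combine into a single formula in |ω|:

F(ω) = \frac{5 \pi \left(14 \left|{\omega}\right| + 1\right) e^{- 14 \left|{\omega}\right|}}{5488}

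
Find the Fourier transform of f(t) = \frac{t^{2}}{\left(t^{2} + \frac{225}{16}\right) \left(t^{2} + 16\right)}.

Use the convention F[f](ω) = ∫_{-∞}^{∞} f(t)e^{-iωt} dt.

F(ω) = \frac{64 \pi e^{- 4 \left|{\omega}\right|}}{31} - \frac{60 \pi e^{- \frac{15 \left|{\omega}\right|}{4}}}{31}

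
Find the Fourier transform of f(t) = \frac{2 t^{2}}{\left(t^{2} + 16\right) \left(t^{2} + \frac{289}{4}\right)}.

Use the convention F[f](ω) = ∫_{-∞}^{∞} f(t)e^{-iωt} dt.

F(ω) = - \frac{32 \pi e^{- 4 \left|{\omega}\right|}}{225} + \frac{68 \pi e^{- \frac{17 \left|{\omega}\right|}{2}}}{225}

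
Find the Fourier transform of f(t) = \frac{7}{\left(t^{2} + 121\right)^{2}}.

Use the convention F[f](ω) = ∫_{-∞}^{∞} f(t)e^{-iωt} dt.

F(ω) = \frac{7 \pi \left(11 \left|{\omega}\right| + 1\right) e^{- 11 \left|{\omega}\right|}}{2662}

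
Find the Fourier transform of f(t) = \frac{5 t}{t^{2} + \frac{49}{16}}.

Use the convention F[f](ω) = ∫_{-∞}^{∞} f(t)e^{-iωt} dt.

F(ω) = - 5 i \pi e^{- \frac{7 \left|{\omega}\right|}{4}} \operatorname{sign}{\left(\omega \right)}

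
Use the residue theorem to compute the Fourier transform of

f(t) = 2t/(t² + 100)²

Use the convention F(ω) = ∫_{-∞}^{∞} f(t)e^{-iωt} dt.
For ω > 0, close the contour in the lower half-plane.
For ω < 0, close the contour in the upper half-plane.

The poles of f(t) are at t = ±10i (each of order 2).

Let g(z) = f(z)e^{-iωz}; for large |z| the factor e^{-iωz} decays in the lower half-plane when ω > 0 and in the upper half-plane when ω < 0.

Case ω > 0 (lower half-plane, clockwise contour ⇒ F(ω) = -2πi·ΣRes):
  Res_{z = - 10 i} g(z) = \frac{\omega e^{- 10 \omega}}{20} (pole of order 2)
  F(ω) = -2πi·ΣRes = - \frac{i \pi \omega e^{- 10 \omega}}{10}

Case ω < 0 (upper half-plane, counterclockwise contour ⇒ F(ω) = +2πi·ΣRes):
  Res_{z = 10 i} g(z) = - \frac{\omega e^{10 \omega}}{20} (pole of order 2)
  F(ω) = 2πi·ΣRes = - \frac{i \pi \omega e^{10 \omega}}{10}

Both cases combine into a single formula in |ω|:

F(ω) = - \frac{i \pi \omega e^{- 10 \left|{\omega}\right|}}{10}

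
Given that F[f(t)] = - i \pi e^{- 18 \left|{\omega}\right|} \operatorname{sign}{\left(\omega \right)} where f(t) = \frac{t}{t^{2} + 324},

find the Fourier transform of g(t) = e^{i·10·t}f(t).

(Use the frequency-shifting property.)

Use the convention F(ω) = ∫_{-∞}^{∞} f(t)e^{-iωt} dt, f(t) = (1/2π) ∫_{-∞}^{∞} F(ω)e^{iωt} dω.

F[g](ω) = - i \pi e^{- 18 \left|{\omega - 10}\right|} \operatorname{sign}{\left(\omega - 10 \right)}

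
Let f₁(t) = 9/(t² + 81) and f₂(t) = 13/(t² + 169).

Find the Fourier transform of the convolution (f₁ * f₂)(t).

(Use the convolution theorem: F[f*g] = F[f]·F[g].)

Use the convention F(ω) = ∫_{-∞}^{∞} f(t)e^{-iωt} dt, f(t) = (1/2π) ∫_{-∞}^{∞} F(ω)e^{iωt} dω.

F[f₁*f₂](ω) = \pi^{2} e^{- 22 \left|{\omega}\right|}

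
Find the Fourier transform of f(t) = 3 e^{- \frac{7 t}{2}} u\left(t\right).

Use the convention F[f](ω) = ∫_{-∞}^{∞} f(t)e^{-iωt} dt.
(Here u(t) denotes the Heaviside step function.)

F(ω) = \frac{6}{2 i \omega + 7}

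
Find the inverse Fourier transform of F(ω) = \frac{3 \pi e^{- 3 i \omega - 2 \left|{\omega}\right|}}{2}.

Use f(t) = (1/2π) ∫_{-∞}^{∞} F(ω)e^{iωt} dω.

f(t) = \frac{3}{\left(t - 3\right)^{2} + 4}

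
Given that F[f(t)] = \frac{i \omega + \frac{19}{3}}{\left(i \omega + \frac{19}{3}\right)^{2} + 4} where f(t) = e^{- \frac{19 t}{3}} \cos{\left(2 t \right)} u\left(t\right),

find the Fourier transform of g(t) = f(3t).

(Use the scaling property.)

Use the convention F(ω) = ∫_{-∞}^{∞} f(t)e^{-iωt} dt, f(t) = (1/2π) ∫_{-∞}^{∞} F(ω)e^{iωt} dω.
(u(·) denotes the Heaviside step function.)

F[g](ω) = \frac{i \omega + 19}{\left(i \omega + 19\right)^{2} + 36}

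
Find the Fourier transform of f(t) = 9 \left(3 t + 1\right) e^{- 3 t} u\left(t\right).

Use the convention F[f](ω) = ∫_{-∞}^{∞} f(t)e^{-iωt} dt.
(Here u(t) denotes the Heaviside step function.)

F(ω) = \frac{9 \left(- i \omega - 6\right)}{\omega^{2} - 6 i \omega - 9}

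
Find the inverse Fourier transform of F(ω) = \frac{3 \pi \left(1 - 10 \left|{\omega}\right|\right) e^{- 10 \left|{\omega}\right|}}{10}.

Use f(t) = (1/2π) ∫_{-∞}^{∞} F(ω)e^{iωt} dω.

f(t) = \frac{6 t^{2}}{\left(t^{2} + 100\right)^{2}}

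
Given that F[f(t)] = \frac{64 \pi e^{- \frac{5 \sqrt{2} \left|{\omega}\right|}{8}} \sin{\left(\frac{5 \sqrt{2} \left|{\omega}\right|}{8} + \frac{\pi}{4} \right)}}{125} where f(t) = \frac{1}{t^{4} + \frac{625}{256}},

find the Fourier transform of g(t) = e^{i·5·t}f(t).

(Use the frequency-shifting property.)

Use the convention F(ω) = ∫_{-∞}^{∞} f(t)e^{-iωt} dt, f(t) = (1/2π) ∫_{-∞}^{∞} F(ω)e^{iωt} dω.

F[g](ω) = \frac{64 \pi e^{- \frac{5 \sqrt{2} \left|{\omega - 5}\right|}{8}} \sin{\left(\frac{5 \sqrt{2} \left|{\omega - 5}\right|}{8} + \frac{\pi}{4} \right)}}{125}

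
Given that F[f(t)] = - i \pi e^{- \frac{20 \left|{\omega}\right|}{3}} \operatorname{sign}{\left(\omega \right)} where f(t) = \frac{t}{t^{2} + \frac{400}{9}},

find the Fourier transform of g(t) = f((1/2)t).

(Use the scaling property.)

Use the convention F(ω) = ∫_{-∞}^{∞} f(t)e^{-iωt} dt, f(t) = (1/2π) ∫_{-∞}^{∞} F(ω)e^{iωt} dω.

F[g](ω) = - 2 i \pi e^{- \frac{40 \left|{\omega}\right|}{3}} \operatorname{sign}{\left(\omega \right)}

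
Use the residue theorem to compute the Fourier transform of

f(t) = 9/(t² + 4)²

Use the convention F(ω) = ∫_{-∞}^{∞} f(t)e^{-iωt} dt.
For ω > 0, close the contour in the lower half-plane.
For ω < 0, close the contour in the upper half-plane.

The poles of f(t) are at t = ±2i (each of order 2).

Let g(z) = f(z)e^{-iωz}; for large |z| the factor e^{-iωz} decays in the lower half-plane when ω > 0 and in the upper half-plane when ω < 0.

Case ω > 0 (lower half-plane, clockwise contour ⇒ F(ω) = -2πi·ΣRes):
  Res_{z = - 2 i} g(z) = \frac{9 i \left(2 \omega + 1\right) e^{- 2 \omega}}{32} (pole of order 2)
  F(ω) = -2πi·ΣRes = \frac{9 \pi \left(2 \omega + 1\right) e^{- 2 \omega}}{16}

Case ω < 0 (upper half-plane, counterclockwise contour ⇒ F(ω) = +2πi·ΣRes):
  Res_{z = 2 i} g(z) = \frac{9 i \left(2 \omega - 1\right) e^{2 \omega}}{32} (pole of order 2)
  F(ω) = 2πi·ΣRes = \frac{9 \pi \left(1 - 2 \omega\right) e^{2 \omega}}{16}

Both cases combine into a single formula in |ω|:

F(ω) = \frac{9 \pi \left(2 \left|{\omega}\right| + 1\right) e^{- 2 \left|{\omega}\right|}}{16}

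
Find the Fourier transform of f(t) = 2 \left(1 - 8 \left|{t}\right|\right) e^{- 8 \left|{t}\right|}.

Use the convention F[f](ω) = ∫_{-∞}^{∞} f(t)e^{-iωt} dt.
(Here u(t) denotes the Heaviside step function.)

F(ω) = \frac{64 \omega^{2}}{\left(\omega^{2} + 64\right)^{2}}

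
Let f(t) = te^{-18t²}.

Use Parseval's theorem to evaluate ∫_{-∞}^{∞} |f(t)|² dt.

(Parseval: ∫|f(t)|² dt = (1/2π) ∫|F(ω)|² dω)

∫|f(t)|² dt = \frac{\sqrt{\pi}}{432}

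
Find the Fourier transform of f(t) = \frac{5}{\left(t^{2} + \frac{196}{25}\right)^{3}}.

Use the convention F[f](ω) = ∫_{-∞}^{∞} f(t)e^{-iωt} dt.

F(ω) = \frac{625 \pi \left(196 \omega^{2} + 210 \left|{\omega}\right| + 75\right) e^{- \frac{14 \left|{\omega}\right|}{5}}}{4302592}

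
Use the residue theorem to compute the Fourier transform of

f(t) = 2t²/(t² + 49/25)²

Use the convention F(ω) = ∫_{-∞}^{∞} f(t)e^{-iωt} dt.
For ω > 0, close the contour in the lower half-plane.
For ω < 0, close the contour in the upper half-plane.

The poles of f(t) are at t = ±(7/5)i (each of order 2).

Let g(z) = f(z)e^{-iωz}; for large |z| the factor e^{-iωz} decays in the lower half-plane when ω > 0 and in the upper half-plane when ω < 0.

Case ω > 0 (lower half-plane, clockwise contour ⇒ F(ω) = -2πi·ΣRes):
  Res_{z = - \frac{7 i}{5}} g(z) = \frac{i \left(5 - 7 \omega\right) e^{- \frac{7 \omega}{5}}}{14} (pole of order 2)
  F(ω) = -2πi·ΣRes = \frac{\pi \left(5 - 7 \omega\right) e^{- \frac{7 \omega}{5}}}{7}

Case ω < 0 (upper half-plane, counterclockwise contour ⇒ F(ω) = +2πi·ΣRes):
  Res_{z = \frac{7 i}{5}} g(z) = \frac{i \left(- 7 \omega - 5\right) e^{\frac{7 \omega}{5}}}{14} (pole of order 2)
  F(ω) = 2πi·ΣRes = \frac{\pi \left(7 \omega + 5\right) e^{\frac{7 \omega}{5}}}{7}

Both cases combine into a single formula in |ω|:

F(ω) = \frac{\pi \left(5 - 7 \left|{\omega}\right|\right) e^{- \frac{7 \left|{\omega}\right|}{5}}}{7}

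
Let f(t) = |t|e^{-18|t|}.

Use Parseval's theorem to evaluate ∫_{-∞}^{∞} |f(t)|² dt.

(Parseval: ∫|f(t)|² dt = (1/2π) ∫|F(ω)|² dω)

∫|f(t)|² dt = \frac{1}{11664}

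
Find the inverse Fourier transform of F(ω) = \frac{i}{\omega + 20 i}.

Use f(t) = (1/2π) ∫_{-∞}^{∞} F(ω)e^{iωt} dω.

f(t) = e^{20 t} u\left(- t\right)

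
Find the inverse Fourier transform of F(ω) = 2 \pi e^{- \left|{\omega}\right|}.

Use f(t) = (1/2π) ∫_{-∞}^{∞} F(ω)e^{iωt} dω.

f(t) = \frac{2}{t^{2} + 1}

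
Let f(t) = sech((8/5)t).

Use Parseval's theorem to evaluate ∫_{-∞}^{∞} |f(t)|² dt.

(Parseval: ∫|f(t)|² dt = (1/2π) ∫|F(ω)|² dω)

∫|f(t)|² dt = \frac{5}{4}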